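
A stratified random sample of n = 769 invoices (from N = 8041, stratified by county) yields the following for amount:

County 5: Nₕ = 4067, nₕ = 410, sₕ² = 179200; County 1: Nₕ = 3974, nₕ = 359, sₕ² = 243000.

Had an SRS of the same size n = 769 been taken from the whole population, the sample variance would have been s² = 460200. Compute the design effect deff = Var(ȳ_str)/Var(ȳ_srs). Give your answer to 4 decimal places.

0.4637

Var(ȳ_str) = Σ Wₕ²(1−fₕ)sₕ²/nₕ with Wₕ = Nₕ/8041:
  County 5: (4067/8041)²·(1−410/4067)·179200/410 = 100.53867
  County 1: (3974/8041)²·(1−359/3974)·243000/359 = 150.39308
  → Var(ȳ_str) = 250.93175.
Var(ȳ_srs) = (1 − 769/8041)·460200/769 = 541.20784.
deff = 250.93175 / 541.20784 = 0.4637.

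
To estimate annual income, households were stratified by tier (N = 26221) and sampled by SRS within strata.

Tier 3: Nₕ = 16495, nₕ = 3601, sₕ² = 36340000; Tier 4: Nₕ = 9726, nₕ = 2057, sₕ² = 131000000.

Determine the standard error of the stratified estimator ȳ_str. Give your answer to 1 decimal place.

100.2

Var(ȳ_str) = Σₕ Wₕ²(1 − fₕ)sₕ²/nₕ with Wₕ = Nₕ/N, N = 26221.
Tier 3: Wₕ = 0.62907593; term = 0.62907593²·(1 − 0.21830858)·36340000/3601 = 3121.7871.
Tier 4: Wₕ = 0.37092407; term = 0.37092407²·(1 − 0.21149496)·131000000/2057 = 6908.9413.
Sum = 10030.728.
SE = √(10030.728) = 100.2.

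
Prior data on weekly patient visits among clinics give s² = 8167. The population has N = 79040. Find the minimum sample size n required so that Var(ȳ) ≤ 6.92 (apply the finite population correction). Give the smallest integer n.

Without fpc, n₀ = s²/D = 8167/6.92 = 1180.2023.
With fpc, (1 − n/N)·s²/n ≤ D requires n ≥ n₀/(1 + n₀/N) = 1180.2023/(1 + 1180.2023/79040) = 1162.8391.
Rounding up, n = 1163.

1163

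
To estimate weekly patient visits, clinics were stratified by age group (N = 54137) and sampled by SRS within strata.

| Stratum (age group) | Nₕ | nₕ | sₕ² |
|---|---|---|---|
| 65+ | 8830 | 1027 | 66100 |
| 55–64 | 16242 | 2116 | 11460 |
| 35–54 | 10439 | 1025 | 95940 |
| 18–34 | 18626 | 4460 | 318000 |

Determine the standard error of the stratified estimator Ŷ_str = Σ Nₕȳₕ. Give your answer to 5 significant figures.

183540

Var(Ŷ_str) = Σₕ Nₕ²(1 − fₕ)sₕ²/nₕ.
65+: 8830²·(1 − 1027/8830)·66100/1027 = 4.4345885 × 10^9.
55–64: 16242²·(1 − 2116/16242)·11460/2116 = 1.2425895 × 10^9.
35–54: 10439²·(1 − 1025/10439)·95940/1025 = 9.198329 × 10^9.
18–34: 18626²·(1 − 4460/18626)·318000/4460 = 1.8813045 × 10^10.
Sum = 3.3688552 × 10^10.
SE = √(3.3688552 × 10^10) = 183540.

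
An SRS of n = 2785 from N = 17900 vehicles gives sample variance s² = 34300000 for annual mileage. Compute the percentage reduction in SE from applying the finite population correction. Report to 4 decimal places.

8.1080

f = n/N = 2785/17900 = 0.15558659.
SE_no-fpc = √(s²/n) = 110.97738; SE_fpc = √((1−f)s²/n) = 101.9793.
Ratio = √(1−f) = 0.91891970. Reduction = 100·(1 − 0.91891970) = 8.1080%.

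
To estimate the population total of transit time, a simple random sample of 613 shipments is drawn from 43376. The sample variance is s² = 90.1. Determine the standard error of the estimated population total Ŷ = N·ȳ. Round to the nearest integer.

16512

Var(Ŷ) = N²·Var(ȳ) = N²·(1 − n/N)·s²/n.
f = 613/43376 = 0.01413224; Var(ȳ) = 0.98586776·90.1/613 = 0.14490487.
Var(Ŷ) = 43376² · 0.14490487 = 2.7263523 × 10^8.
SE(Ŷ) = √(2.7263523 × 10^8) = 16512.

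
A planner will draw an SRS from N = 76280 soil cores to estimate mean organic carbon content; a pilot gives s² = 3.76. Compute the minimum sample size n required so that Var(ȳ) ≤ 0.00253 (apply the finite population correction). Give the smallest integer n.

1458

Without fpc, n₀ = s²/D = 3.76/0.00253 = 1486.1660.
With fpc, (1 − n/N)·s²/n ≤ D requires n ≥ n₀/(1 + n₀/N) = 1486.1660/(1 + 1486.1660/76280) = 1457.7643.
Rounding up, n = 1458.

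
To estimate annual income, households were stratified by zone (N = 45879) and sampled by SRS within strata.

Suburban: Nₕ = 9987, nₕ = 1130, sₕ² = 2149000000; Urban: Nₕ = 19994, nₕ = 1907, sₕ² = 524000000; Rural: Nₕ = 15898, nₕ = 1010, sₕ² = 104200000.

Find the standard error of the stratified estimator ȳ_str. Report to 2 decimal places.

Var(ȳ_str) = Σₕ Wₕ²(1 − fₕ)sₕ²/nₕ with Wₕ = Nₕ/N, N = 45879.
Suburban: Wₕ = 0.21768129; term = 0.21768129²·(1 − 0.11314709)·2149000000/1130 = 79919.32.
Urban: Wₕ = 0.43579851; term = 0.43579851²·(1 − 0.09537861)·524000000/1907 = 47208.362.
Rural: Wₕ = 0.34652019; term = 0.34652019²·(1 − 0.06353000)·104200000/1010 = 11601.05.
Sum = 138728.73.
SE = √(138728.73) = 372.46.

372.46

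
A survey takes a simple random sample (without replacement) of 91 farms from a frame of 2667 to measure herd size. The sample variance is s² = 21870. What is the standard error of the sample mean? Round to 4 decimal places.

15.2358

Under SRS without replacement, Var(ȳ) = (1 − f)·s²/n with f = n/N = 91/2667 = 0.03412073.
Var(ȳ) = (1 − 0.03412073)·21870/91 = 0.96587927·240.32967 = 232.12945.
SE(ȳ) = √(232.12945) = 15.2358.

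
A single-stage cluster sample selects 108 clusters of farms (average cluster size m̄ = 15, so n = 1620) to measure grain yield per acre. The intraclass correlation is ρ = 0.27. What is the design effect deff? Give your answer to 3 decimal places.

deff = 1 + (15 − 1)·0.27 = 1 + 3.78 = 4.78.

4.780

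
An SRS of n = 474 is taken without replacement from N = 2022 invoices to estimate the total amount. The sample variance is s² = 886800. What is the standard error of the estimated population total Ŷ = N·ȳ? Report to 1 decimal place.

76524.4

Var(Ŷ) = N²·Var(ȳ) = N²·(1 − n/N)·s²/n.
f = 474/2022 = 0.23442136; Var(ȳ) = 0.76557864·886800/474 = 1432.3104.
Var(Ŷ) = 2022² · 1432.3104 = 5.8559782 × 10^9.
SE(Ŷ) = √(5.8559782 × 10^9) = 76524.4.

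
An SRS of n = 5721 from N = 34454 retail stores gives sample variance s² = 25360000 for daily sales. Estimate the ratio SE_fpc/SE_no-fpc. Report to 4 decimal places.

f = n/N = 5721/34454 = 0.16604748.
SE_no-fpc = √(s²/n) = 66.579212; SE_fpc = √((1−f)s²/n) = 60.800803.
Ratio = √(1−f) = 0.91321001.

0.9132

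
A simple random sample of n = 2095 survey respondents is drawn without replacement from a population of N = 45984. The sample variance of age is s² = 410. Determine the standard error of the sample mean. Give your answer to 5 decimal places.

0.43219

Under SRS without replacement, Var(ȳ) = (1 − f)·s²/n with f = n/N = 2095/45984 = 0.04555932.
Var(ȳ) = (1 − 0.04555932)·410/2095 = 0.95444068·0.19570406 = 0.18678791.
SE(ȳ) = √(0.18678791) = 0.43219.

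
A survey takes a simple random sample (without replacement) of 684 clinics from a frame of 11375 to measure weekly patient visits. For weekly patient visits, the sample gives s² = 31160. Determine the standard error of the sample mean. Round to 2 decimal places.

6.54

Under SRS without replacement, Var(ȳ) = (1 − f)·s²/n with f = n/N = 684/11375 = 0.06013187.
Var(ȳ) = (1 − 0.06013187)·31160/684 = 0.93986813·45.555556 = 42.816215.
SE(ȳ) = √(42.816215) = 6.54.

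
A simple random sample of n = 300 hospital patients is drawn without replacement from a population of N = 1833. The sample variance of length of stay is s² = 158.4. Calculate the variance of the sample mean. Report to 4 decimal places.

0.4416

Under SRS without replacement, Var(ȳ) = (1 − f)·s²/n with f = n/N = 300/1833 = 0.16366612.
Var(ȳ) = (1 − 0.16366612)·158.4/300 = 0.83633388·0.528 = 0.44158429.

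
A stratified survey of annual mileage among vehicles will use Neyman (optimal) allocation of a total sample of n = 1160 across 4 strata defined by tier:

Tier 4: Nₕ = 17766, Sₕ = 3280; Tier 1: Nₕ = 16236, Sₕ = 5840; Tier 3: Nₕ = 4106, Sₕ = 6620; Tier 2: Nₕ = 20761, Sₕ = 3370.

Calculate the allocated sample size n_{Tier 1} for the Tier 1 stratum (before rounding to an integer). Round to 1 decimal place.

439.5

Neyman allocation: nₕ = n·NₕSₕ / Σⱼ NⱼSⱼ.
Σ NⱼSⱼ = 17766·3280 + 16236·5840 + 4106·6620 + 20761·3370 = 2.5023701 × 10^8.
n_{Tier 1} = 1160·16236·5840 / (2.5023701 × 10^8) = 439.5.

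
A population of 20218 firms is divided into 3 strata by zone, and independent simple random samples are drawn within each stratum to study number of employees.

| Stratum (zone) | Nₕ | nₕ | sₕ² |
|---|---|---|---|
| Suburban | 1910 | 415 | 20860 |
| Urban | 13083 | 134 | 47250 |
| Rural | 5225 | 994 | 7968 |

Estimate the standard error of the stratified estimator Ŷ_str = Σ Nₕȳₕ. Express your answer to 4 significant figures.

245100

Var(Ŷ_str) = Σₕ Nₕ²(1 − fₕ)sₕ²/nₕ.
Suburban: 1910²·(1 − 415/1910)·20860/415 = 1.4352937 × 10^8.
Urban: 13083²·(1 − 134/13083)·47250/134 = 5.9736612 × 10^10.
Rural: 5225²·(1 − 994/5225)·7968/994 = 1.7721165 × 10^8.
Sum = 6.0057353 × 10^10.
SE = √(6.0057353 × 10^10) = 245100.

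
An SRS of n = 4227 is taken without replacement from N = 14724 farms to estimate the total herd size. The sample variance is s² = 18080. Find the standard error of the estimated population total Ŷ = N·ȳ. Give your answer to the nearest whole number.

25712

Var(Ŷ) = N²·Var(ȳ) = N²·(1 − n/N)·s²/n.
f = 4227/14724 = 0.28708231; Var(ȳ) = 0.71291769·18080/4227 = 3.049338.
Var(Ŷ) = 14724² · 3.049338 = 6.6108482 × 10^8.
SE(Ŷ) = √(6.6108482 × 10^8) = 25712.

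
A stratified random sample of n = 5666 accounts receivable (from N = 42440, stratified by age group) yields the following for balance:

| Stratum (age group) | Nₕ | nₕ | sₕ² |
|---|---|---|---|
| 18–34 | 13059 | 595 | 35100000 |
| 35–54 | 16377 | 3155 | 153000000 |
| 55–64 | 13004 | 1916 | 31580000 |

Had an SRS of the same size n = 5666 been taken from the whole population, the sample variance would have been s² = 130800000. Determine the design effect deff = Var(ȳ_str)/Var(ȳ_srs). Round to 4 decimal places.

0.6239

Var(ȳ_str) = Σ Wₕ²(1−fₕ)sₕ²/nₕ with Wₕ = Nₕ/42440:
  18–34: (13059/42440)²·(1−595/13059)·35100000/595 = 5330.9764
  35–54: (16377/42440)²·(1−3155/16377)·153000000/3155 = 5830.0572
  55–64: (13004/42440)²·(1−1916/13004)·31580000/1916 = 1319.4595
  → Var(ȳ_str) = 12480.493.
Var(ȳ_srs) = (1 − 5666/42440)·130800000/5666 = 20003.071.
deff = 12480.493 / 20003.071 = 0.6239.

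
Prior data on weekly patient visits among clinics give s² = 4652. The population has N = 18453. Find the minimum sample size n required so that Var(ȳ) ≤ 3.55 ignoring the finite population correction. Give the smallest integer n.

Without fpc, n₀ = s²/D = 4652/3.55 = 1310.4225.
Rounding up, n = 1311.

1311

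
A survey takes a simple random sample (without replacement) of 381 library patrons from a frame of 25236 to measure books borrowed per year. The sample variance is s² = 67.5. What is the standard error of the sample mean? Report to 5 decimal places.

Under SRS without replacement, Var(ȳ) = (1 − f)·s²/n with f = n/N = 381/25236 = 0.01509748.
Var(ȳ) = (1 − 0.01509748)·67.5/381 = 0.98490252·0.17716535 = 0.1744906.
SE(ȳ) = √(0.1744906) = 0.41772.

0.41772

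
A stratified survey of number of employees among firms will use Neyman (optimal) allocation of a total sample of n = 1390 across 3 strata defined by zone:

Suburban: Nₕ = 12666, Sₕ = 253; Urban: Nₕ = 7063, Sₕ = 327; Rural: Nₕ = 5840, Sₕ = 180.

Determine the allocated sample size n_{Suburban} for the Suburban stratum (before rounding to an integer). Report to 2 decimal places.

678.45

Neyman allocation: nₕ = n·NₕSₕ / Σⱼ NⱼSⱼ.
Σ NⱼSⱼ = 12666·253 + 7063·327 + 5840·180 = 6.565299 × 10^6.
n_{Suburban} = 1390·12666·253 / (6.565299 × 10^6) = 678.45.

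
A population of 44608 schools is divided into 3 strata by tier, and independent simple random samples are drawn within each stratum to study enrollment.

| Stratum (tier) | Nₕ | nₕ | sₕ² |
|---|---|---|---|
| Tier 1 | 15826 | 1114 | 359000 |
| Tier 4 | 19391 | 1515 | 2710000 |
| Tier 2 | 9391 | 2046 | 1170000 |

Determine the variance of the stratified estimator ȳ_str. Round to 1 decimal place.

Var(ȳ_str) = Σₕ Wₕ²(1 − fₕ)sₕ²/nₕ with Wₕ = Nₕ/N, N = 44608.
Tier 1: Wₕ = 0.35477941; term = 0.35477941²·(1 − 0.07039050)·359000/1114 = 37.707404.
Tier 4: Wₕ = 0.43469781; term = 0.43469781²·(1 − 0.07812903)·2710000/1515 = 311.60305.
Tier 2: Wₕ = 0.21052278; term = 0.21052278²·(1 − 0.21786817)·1170000/2046 = 19.822497.
Sum = 369.13295.

369.1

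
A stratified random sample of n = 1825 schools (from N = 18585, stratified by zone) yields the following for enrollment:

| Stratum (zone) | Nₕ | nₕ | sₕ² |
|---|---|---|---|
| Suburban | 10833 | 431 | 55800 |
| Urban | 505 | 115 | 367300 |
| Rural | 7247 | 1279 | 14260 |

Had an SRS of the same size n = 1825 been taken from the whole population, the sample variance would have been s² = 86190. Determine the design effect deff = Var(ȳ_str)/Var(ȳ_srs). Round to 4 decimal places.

Var(ȳ_str) = Σ Wₕ²(1−fₕ)sₕ²/nₕ with Wₕ = Nₕ/18585:
  Suburban: (10833/18585)²·(1−431/10833)·55800/431 = 42.237421
  Urban: (505/18585)²·(1−115/505)·367300/115 = 1.8211845
  Rural: (7247/18585)²·(1−1279/7247)·14260/1279 = 1.396082
  → Var(ȳ_str) = 45.454688.
Var(ȳ_srs) = (1 − 1825/18585)·86190/1825 = 42.589786.
deff = 45.454688 / 42.589786 = 1.0673.

1.0673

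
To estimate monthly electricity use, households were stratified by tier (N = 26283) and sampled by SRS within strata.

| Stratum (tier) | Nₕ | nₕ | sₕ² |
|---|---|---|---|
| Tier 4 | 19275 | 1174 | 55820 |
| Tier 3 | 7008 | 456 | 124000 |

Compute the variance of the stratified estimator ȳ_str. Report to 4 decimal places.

42.0891

Var(ȳ_str) = Σₕ Wₕ²(1 − fₕ)sₕ²/nₕ with Wₕ = Nₕ/N, N = 26283.
Tier 4: Wₕ = 0.73336377; term = 0.73336377²·(1 − 0.06090791)·55820/1174 = 24.014239.
Tier 3: Wₕ = 0.26663623; term = 0.26663623²·(1 − 0.06506849)·124000/456 = 18.074861.
Sum = 42.0891.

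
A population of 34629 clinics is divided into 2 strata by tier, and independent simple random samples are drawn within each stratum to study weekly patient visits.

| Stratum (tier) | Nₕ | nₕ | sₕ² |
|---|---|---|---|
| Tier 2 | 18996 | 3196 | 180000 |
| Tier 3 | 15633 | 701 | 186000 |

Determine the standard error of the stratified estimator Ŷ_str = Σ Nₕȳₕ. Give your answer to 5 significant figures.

280790

Var(Ŷ_str) = Σₕ Nₕ²(1 − fₕ)sₕ²/nₕ.
Tier 2: 18996²·(1 − 3196/18996)·180000/3196 = 1.6903825 × 10^10.
Tier 3: 15633²·(1 − 701/15633)·186000/701 = 6.1937723 × 10^10.
Sum = 7.8841548 × 10^10.
SE = √(7.8841548 × 10^10) = 280790.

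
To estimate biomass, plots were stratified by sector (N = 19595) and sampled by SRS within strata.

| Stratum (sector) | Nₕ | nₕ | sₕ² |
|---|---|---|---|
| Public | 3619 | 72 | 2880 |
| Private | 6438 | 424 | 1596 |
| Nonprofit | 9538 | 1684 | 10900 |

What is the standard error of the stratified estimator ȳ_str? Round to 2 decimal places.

1.73

Var(ȳ_str) = Σₕ Wₕ²(1 − fₕ)sₕ²/nₕ with Wₕ = Nₕ/N, N = 19595.
Public: Wₕ = 0.18468997; term = 0.18468997²·(1 − 0.01989500)·2880/72 = 1.3372704.
Private: Wₕ = 0.32855320; term = 0.32855320²·(1 − 0.06585896)·1596/424 = 0.37956914.
Nonprofit: Wₕ = 0.48675683; term = 0.48675683²·(1 − 0.17655693)·10900/1684 = 1.2628219.
Sum = 2.9796614.
SE = √(2.9796614) = 1.73.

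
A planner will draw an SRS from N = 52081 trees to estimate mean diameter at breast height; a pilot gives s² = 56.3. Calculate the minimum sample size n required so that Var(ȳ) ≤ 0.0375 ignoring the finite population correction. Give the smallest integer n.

Without fpc, n₀ = s²/D = 56.3/0.0375 = 1501.3333.
Rounding up, n = 1502.

1502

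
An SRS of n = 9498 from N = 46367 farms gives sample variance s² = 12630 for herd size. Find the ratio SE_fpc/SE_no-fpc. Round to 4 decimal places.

f = n/N = 9498/46367 = 0.20484396.
SE_no-fpc = √(s²/n) = 1.1531494; SE_fpc = √((1−f)s²/n) = 1.0282809.
Ratio = √(1−f) = 0.89171522.

0.8917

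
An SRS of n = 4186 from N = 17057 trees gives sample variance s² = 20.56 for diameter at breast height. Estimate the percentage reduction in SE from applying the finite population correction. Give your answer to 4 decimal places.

13.1330

f = n/N = 4186/17057 = 0.24541244.
SE_no-fpc = √(s²/n) = 0.07008288; SE_fpc = √((1−f)s²/n) = 0.060878895.
Ratio = √(1−f) = 0.86866999. Reduction = 100·(1 − 0.86866999) = 13.1330%.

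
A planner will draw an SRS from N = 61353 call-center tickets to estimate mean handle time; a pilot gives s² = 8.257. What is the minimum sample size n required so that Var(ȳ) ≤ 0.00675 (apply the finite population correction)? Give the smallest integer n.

Without fpc, n₀ = s²/D = 8.257/0.00675 = 1223.2593.
With fpc, (1 − n/N)·s²/n ≤ D requires n ≥ n₀/(1 + n₀/N) = 1223.2593/(1 + 1223.2593/61353) = 1199.3467.
Rounding up, n = 1200.

1200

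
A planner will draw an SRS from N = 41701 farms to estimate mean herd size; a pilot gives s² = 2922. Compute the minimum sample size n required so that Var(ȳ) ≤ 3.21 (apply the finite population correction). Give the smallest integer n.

Without fpc, n₀ = s²/D = 2922/3.21 = 910.2804.
With fpc, (1 − n/N)·s²/n ≤ D requires n ≥ n₀/(1 + n₀/N) = 910.2804/(1 + 910.2804/41701) = 890.8346.
Rounding up, n = 891.

891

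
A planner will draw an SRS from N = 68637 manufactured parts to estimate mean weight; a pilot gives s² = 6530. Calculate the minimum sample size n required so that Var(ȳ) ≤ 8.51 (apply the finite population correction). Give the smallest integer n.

Without fpc, n₀ = s²/D = 6530/8.51 = 767.3325.
With fpc, (1 − n/N)·s²/n ≤ D requires n ≥ n₀/(1 + n₀/N) = 767.3325/(1 + 767.3325/68637) = 758.8489.
Rounding up, n = 759.

759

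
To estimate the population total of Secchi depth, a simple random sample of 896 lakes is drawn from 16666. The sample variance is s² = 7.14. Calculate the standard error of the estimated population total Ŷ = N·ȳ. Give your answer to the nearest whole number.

Var(Ŷ) = N²·Var(ȳ) = N²·(1 − n/N)·s²/n.
f = 896/16666 = 0.05376215; Var(ȳ) = 0.94623785·7.14/896 = 0.0075403329.
Var(Ŷ) = 16666² · 0.0075403329 = 2.0943694 × 10^6.
SE(Ŷ) = √(2.0943694 × 10^6) = 1447.

1447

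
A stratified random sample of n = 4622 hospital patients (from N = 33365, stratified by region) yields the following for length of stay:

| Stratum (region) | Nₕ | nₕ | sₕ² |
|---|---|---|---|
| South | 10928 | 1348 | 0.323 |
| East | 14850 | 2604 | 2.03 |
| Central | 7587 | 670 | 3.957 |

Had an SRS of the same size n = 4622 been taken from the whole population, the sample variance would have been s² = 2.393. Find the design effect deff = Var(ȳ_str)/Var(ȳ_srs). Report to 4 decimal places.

Var(ȳ_str) = Σ Wₕ²(1−fₕ)sₕ²/nₕ with Wₕ = Nₕ/33365:
  South: (10928/33365)²·(1−1348/10928)·0.323/1348 = 2.2533911 × 10^-5
  East: (14850/33365)²·(1−2604/14850)·2.03/2604 = 1.273484 × 10^-4
  Central: (7587/33365)²·(1−670/7587)·3.957/670 = 2.784177 × 10^-4
  → Var(ȳ_str) = 4.2830001 × 10^-4.
Var(ȳ_srs) = (1 − 4622/33365)·2.393/4622 = 4.4601937 × 10^-4.
deff = (4.2830001 × 10^-4) / (4.4601937 × 10^-4) = 0.9603.

0.9603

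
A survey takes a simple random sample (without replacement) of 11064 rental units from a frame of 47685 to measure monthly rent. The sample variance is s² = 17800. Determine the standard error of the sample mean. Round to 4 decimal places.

1.1115

Under SRS without replacement, Var(ȳ) = (1 − f)·s²/n with f = n/N = 11064/47685 = 0.23202265.
Var(ȳ) = (1 − 0.23202265)·17800/11064 = 0.76797735·1.6088214 = 1.2355384.
SE(ȳ) = √(1.2355384) = 1.1115.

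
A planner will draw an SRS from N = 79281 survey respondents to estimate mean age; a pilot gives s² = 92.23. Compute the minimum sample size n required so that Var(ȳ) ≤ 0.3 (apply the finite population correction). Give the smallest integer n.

307

Without fpc, n₀ = s²/D = 92.23/0.3 = 307.4333.
With fpc, (1 − n/N)·s²/n ≤ D requires n ≥ n₀/(1 + n₀/N) = 307.4333/(1 + 307.4333/79281) = 306.2458.
Rounding up, n = 307.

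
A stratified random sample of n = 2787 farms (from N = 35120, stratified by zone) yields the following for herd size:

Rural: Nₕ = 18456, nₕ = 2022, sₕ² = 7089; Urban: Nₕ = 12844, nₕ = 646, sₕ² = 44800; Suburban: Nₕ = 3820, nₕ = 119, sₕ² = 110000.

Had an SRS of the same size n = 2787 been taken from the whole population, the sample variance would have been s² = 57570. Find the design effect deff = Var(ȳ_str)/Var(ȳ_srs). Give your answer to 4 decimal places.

Var(ȳ_str) = Σ Wₕ²(1−fₕ)sₕ²/nₕ with Wₕ = Nₕ/35120:
  Rural: (18456/35120)²·(1−2022/18456)·7089/2022 = 0.86213579
  Urban: (12844/35120)²·(1−646/12844)·44800/646 = 8.8089756
  Suburban: (3820/35120)²·(1−119/3820)·110000/119 = 10.595444
  → Var(ȳ_str) = 20.266555.
Var(ȳ_srs) = (1 − 2787/35120)·57570/2787 = 19.017383.
deff = 20.266555 / 19.017383 = 1.0657.

1.0657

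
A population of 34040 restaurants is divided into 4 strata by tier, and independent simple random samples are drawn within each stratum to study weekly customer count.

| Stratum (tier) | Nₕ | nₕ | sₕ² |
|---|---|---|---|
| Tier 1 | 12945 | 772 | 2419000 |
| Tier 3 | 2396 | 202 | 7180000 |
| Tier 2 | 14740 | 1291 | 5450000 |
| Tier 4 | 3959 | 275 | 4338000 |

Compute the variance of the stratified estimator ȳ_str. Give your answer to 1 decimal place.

Var(ȳ_str) = Σₕ Wₕ²(1 − fₕ)sₕ²/nₕ with Wₕ = Nₕ/N, N = 34040.
Tier 1: Wₕ = 0.38028790; term = 0.38028790²·(1 − 0.05963693)·2419000/772 = 426.12709.
Tier 3: Wₕ = 0.07038778; term = 0.07038778²·(1 − 0.08430718)·7180000/202 = 161.25657.
Tier 2: Wₕ = 0.43301998; term = 0.43301998²·(1 − 0.08758480)·5450000/1291 = 722.23517.
Tier 4: Wₕ = 0.11630435; term = 0.11630435²·(1 − 0.06946199)·4338000/275 = 198.55594.
Sum = 1508.1748.

1508.2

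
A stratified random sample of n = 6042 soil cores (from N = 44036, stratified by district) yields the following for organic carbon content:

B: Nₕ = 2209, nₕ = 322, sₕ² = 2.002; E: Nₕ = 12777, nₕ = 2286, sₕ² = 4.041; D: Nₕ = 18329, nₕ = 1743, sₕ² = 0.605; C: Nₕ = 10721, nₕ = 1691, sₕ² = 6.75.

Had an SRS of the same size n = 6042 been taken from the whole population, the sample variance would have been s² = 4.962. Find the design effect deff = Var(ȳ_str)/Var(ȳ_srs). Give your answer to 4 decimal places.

Var(ȳ_str) = Σ Wₕ²(1−fₕ)sₕ²/nₕ with Wₕ = Nₕ/44036:
  B: (2209/44036)²·(1−322/2209)·2.002/322 = 1.3364727 × 10^-5
  E: (12777/44036)²·(1−2286/12777)·4.041/2286 = 1.2219197 × 10^-4
  D: (18329/44036)²·(1−1743/18329)·0.605/1743 = 5.4415509 × 10^-5
  C: (10721/44036)²·(1−1691/10721)·6.75/1691 = 1.9928173 × 10^-4
  → Var(ȳ_str) = 3.8925394 × 10^-4.
Var(ȳ_srs) = (1 − 6042/44036)·4.962/6042 = 7.0857071 × 10^-4.
deff = (3.8925394 × 10^-4) / (7.0857071 × 10^-4) = 0.5494.

0.5494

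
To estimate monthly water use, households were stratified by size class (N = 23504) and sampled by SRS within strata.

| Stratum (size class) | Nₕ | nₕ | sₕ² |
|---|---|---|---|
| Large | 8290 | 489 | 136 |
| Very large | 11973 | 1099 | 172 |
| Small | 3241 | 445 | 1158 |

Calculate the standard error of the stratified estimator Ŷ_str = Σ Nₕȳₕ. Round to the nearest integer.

Var(Ŷ_str) = Σₕ Nₕ²(1 − fₕ)sₕ²/nₕ.
Large: 8290²·(1 − 489/8290)·136/489 = 1.7986011 × 10^7.
Very large: 11973²·(1 − 1099/11973)·172/1099 = 2.0376194 × 10^7.
Small: 3241²·(1 − 445/3241)·1158/445 = 2.3581137 × 10^7.
Sum = 6.1943342 × 10^7.
SE = √(6.1943342 × 10^7) = 7870.

7870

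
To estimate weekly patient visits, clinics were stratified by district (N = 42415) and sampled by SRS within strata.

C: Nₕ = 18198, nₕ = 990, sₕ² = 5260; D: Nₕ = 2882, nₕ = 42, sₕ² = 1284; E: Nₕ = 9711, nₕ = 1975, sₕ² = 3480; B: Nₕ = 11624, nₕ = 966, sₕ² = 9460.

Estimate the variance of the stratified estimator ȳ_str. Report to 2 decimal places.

1.81

Var(ȳ_str) = Σₕ Wₕ²(1 − fₕ)sₕ²/nₕ with Wₕ = Nₕ/N, N = 42415.
C: Wₕ = 0.42904633; term = 0.42904633²·(1 − 0.05440158)·5260/990 = 0.924838.
D: Wₕ = 0.06794766; term = 0.06794766²·(1 − 0.01457321)·1284/42 = 0.13908782.
E: Wₕ = 0.22895202; term = 0.22895202²·(1 − 0.20337761)·3480/1975 = 0.073578955.
B: Wₕ = 0.27405399; term = 0.27405399²·(1 − 0.08310392)·9460/966 = 0.67438264.
Sum = 1.8118874.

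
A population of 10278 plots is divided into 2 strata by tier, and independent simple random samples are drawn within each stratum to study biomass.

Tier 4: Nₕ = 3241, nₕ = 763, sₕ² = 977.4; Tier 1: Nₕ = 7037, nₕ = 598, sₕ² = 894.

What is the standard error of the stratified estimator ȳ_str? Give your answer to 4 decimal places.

0.8594

Var(ȳ_str) = Σₕ Wₕ²(1 − fₕ)sₕ²/nₕ with Wₕ = Nₕ/N, N = 10278.
Tier 4: Wₕ = 0.31533372; term = 0.31533372²·(1 − 0.23542117)·977.4/763 = 0.097389223.
Tier 1: Wₕ = 0.68466628; term = 0.68466628²·(1 − 0.08497939)·894/598 = 0.64124661.
Sum = 0.73863583.
SE = √(0.73863583) = 0.8594.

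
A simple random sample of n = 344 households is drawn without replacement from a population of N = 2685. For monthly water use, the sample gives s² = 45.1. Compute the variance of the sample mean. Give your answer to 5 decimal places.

0.11431

Under SRS without replacement, Var(ȳ) = (1 − f)·s²/n with f = n/N = 344/2685 = 0.12811918.
Var(ȳ) = (1 − 0.12811918)·45.1/344 = 0.87188082·0.13110465 = 0.11430763.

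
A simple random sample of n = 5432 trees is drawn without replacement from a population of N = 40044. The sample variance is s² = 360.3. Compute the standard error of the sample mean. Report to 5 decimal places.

Under SRS without replacement, Var(ȳ) = (1 − f)·s²/n with f = n/N = 5432/40044 = 0.13565078.
Var(ȳ) = (1 − 0.13565078)·360.3/5432 = 0.86434922·0.066329161 = 0.057331558.
SE(ȳ) = √(0.057331558) = 0.23944.

0.23944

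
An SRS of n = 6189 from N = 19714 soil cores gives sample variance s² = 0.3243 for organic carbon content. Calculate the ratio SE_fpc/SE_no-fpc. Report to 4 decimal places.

0.8283

f = n/N = 6189/19714 = 0.31393933.
SE_no-fpc = √(s²/n) = 0.0072387443; SE_fpc = √((1−f)s²/n) = 0.0059957635.
Ratio = √(1−f) = 0.82828779.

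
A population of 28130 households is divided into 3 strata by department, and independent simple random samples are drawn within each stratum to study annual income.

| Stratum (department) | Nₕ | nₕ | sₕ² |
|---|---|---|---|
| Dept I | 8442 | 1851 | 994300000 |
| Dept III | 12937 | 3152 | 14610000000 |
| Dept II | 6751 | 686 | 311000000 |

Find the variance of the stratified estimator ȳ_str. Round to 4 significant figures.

802700

Var(ȳ_str) = Σₕ Wₕ²(1 − fₕ)sₕ²/nₕ with Wₕ = Nₕ/N, N = 28130.
Dept I: Wₕ = 0.30010665; term = 0.30010665²·(1 − 0.21926084)·994300000/1851 = 37771.846.
Dept III: Wₕ = 0.45990046; term = 0.45990046²·(1 − 0.24364227)·14610000000/3152 = 741513.31.
Dept II: Wₕ = 0.23999289; term = 0.23999289²·(1 − 0.10161458)·311000000/686 = 23458.256.
Sum = 802743.41.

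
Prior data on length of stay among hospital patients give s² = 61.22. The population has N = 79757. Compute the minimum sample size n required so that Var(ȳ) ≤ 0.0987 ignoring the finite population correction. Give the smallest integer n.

621

Without fpc, n₀ = s²/D = 61.22/0.0987 = 620.2634.
Rounding up, n = 621.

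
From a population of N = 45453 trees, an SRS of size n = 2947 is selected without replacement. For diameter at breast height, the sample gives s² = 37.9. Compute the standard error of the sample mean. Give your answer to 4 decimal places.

0.1097

Under SRS without replacement, Var(ȳ) = (1 − f)·s²/n with f = n/N = 2947/45453 = 0.06483620.
Var(ȳ) = (1 − 0.06483620)·37.9/2947 = 0.93516380·0.012860536 = 0.012026708.
SE(ȳ) = √(0.012026708) = 0.1097.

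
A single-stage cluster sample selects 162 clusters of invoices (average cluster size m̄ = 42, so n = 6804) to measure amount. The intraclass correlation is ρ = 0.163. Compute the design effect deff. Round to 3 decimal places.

7.683

deff = 1 + (42 − 1)·0.163 = 1 + 6.683 = 7.683.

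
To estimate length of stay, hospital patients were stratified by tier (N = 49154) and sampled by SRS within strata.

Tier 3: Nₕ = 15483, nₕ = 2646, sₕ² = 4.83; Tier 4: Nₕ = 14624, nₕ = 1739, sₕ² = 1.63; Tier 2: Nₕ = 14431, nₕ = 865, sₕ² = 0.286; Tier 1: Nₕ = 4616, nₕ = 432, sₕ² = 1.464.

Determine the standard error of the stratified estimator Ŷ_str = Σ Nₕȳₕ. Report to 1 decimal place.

818.3

Var(Ŷ_str) = Σₕ Nₕ²(1 − fₕ)sₕ²/nₕ.
Tier 3: 15483²·(1 − 2646/15483)·4.83/2646 = 362807.24.
Tier 4: 14624²·(1 − 1739/14624)·1.63/1739 = 176619.49.
Tier 2: 14431²·(1 − 865/14431)·0.286/865 = 64728.891.
Tier 1: 4616²·(1 − 432/4616)·1.464/432 = 65450.777.
Sum = 669606.4.
SE = √(669606.4) = 818.3.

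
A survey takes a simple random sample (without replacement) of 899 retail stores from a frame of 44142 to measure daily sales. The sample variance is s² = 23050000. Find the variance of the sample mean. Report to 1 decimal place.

25117.4

Under SRS without replacement, Var(ȳ) = (1 − f)·s²/n with f = n/N = 899/44142 = 0.02036609.
Var(ȳ) = (1 − 0.02036609)·23050000/899 = 0.97963391·25639.6 = 25117.421.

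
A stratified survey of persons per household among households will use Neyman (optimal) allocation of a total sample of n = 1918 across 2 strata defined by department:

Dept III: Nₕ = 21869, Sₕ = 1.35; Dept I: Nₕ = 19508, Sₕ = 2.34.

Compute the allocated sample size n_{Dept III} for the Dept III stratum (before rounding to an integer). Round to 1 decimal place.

753.3

Neyman allocation: nₕ = n·NₕSₕ / Σⱼ NⱼSⱼ.
Σ NⱼSⱼ = 21869·1.35 + 19508·2.34 = 75171.87.
n_{Dept III} = 1918·21869·1.35 / 75171.87 = 753.3.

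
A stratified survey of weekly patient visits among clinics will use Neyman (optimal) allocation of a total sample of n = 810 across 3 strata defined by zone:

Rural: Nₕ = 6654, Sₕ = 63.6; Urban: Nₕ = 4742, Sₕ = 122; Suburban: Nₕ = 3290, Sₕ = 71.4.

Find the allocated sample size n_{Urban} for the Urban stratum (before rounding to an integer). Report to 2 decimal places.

Neyman allocation: nₕ = n·NₕSₕ / Σⱼ NⱼSⱼ.
Σ NⱼSⱼ = 6654·63.6 + 4742·122 + 3290·71.4 = 1.2366244 × 10^6.
n_{Urban} = 810·4742·122 / (1.2366244 × 10^6) = 378.94.

378.94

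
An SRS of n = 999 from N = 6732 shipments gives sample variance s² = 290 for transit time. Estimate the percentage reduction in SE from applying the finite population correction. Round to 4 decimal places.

f = n/N = 999/6732 = 0.14839572.
SE_no-fpc = √(s²/n) = 0.53878594; SE_fpc = √((1−f)s²/n) = 0.49720464.
Ratio = √(1−f) = 0.92282408. Reduction = 100·(1 − 0.92282408) = 7.7176%.

7.7176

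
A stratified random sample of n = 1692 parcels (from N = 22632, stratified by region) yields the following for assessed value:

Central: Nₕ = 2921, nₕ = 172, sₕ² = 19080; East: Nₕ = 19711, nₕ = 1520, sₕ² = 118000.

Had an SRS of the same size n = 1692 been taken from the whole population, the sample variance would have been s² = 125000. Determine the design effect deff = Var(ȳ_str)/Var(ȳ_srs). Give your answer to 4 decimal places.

0.8205

Var(ȳ_str) = Σ Wₕ²(1−fₕ)sₕ²/nₕ with Wₕ = Nₕ/22632:
  Central: (2921/22632)²·(1−172/2921)·19080/172 = 1.7390431
  East: (19711/22632)²·(1−1520/19711)·118000/1520 = 54.344773
  → Var(ȳ_str) = 56.083816.
Var(ȳ_srs) = (1 − 1692/22632)·125000/1692 = 68.353916.
deff = 56.083816 / 68.353916 = 0.8205.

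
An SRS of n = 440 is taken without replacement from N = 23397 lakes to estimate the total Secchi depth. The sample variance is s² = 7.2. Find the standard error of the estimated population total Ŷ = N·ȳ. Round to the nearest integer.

2965

Var(Ŷ) = N²·Var(ȳ) = N²·(1 − n/N)·s²/n.
f = 440/23397 = 0.01880583; Var(ȳ) = 0.98119417·7.2/440 = 0.016055905.
Var(Ŷ) = 23397² · 0.016055905 = 8.7893172 × 10^6.
SE(Ŷ) = √(8.7893172 × 10^6) = 2965.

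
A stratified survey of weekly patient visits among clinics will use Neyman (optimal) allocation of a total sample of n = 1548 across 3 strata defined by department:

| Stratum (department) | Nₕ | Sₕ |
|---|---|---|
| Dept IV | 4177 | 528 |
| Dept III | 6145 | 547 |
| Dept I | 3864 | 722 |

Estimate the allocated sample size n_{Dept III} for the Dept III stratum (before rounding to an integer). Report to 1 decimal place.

622.7

Neyman allocation: nₕ = n·NₕSₕ / Σⱼ NⱼSⱼ.
Σ NⱼSⱼ = 4177·528 + 6145·547 + 3864·722 = 8.356579 × 10^6.
n_{Dept III} = 1548·6145·547 / (8.356579 × 10^6) = 622.7.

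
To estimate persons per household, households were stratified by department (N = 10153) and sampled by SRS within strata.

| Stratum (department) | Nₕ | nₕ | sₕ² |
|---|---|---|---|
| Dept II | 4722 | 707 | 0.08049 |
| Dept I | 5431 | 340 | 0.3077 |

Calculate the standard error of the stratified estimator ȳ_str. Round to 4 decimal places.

Var(ȳ_str) = Σₕ Wₕ²(1 − fₕ)sₕ²/nₕ with Wₕ = Nₕ/N, N = 10153.
Dept II: Wₕ = 0.46508421; term = 0.46508421²·(1 − 0.14972469)·0.08049/707 = 2.0938486 × 10^-5.
Dept I: Wₕ = 0.53491579; term = 0.53491579²·(1 − 0.06260357)·0.3077/340 = 2.4274076 × 10^-4.
Sum = 2.6367925 × 10^-4.
SE = √(2.6367925 × 10^-4) = 0.0162.

0.0162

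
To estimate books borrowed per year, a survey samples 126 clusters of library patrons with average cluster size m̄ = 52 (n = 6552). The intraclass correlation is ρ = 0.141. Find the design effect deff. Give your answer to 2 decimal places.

8.19

deff = 1 + (52 − 1)·0.141 = 1 + 7.191 = 8.191.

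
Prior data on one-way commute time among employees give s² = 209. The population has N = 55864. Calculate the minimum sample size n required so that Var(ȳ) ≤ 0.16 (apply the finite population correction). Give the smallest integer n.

Without fpc, n₀ = s²/D = 209/0.16 = 1306.2500.
With fpc, (1 − n/N)·s²/n ≤ D requires n ≥ n₀/(1 + n₀/N) = 1306.2500/(1 + 1306.2500/55864) = 1276.4042.
Rounding up, n = 1277.

1277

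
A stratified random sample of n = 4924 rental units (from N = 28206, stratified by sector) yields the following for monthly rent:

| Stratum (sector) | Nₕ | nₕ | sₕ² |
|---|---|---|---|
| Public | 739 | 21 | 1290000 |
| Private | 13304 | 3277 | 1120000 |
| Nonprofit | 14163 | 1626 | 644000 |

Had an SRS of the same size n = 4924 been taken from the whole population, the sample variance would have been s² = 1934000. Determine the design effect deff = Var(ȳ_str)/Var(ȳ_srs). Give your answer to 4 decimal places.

Var(ȳ_str) = Σ Wₕ²(1−fₕ)sₕ²/nₕ with Wₕ = Nₕ/28206:
  Public: (739/28206)²·(1−21/739)·1290000/21 = 40.969088
  Private: (13304/28206)²·(1−3277/13304)·1120000/3277 = 57.307548
  Nonprofit: (14163/28206)²·(1−1626/14163)·644000/1626 = 88.395713
  → Var(ȳ_str) = 186.67235.
Var(ȳ_srs) = (1 − 4924/28206)·1934000/4924 = 324.20313.
deff = 186.67235 / 324.20313 = 0.5758.

0.5758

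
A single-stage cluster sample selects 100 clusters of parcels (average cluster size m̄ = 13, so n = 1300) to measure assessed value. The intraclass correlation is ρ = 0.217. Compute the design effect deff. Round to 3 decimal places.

3.604

deff = 1 + (13 − 1)·0.217 = 1 + 2.604 = 3.604.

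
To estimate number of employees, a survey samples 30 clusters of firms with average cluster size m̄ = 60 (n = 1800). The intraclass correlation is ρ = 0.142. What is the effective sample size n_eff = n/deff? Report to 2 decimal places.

191.94

deff = 1 + (60 − 1)·0.142 = 1 + 8.378 = 9.378.
n_eff = 1800 / 9.378 = 191.94.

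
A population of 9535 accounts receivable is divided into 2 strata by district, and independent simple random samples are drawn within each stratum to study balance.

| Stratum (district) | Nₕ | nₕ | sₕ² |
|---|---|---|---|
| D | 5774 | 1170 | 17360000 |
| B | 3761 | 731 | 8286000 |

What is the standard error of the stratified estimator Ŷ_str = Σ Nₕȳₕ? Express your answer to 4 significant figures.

Var(Ŷ_str) = Σₕ Nₕ²(1 − fₕ)sₕ²/nₕ.
D: 5774²·(1 − 1170/5774)·17360000/1170 = 3.9443546 × 10^11.
B: 3761²·(1 − 731/3761)·8286000/731 = 1.2917353 × 10^11.
Sum = 5.2360899 × 10^11.
SE = √(5.2360899 × 10^11) = 723600.

723600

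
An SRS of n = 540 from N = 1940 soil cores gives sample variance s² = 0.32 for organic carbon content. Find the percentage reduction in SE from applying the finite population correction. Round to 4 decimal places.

15.0500

f = n/N = 540/1940 = 0.27835052.
SE_no-fpc = √(s²/n) = 0.024343225; SE_fpc = √((1−f)s²/n) = 0.020679558.
Ratio = √(1−f) = 0.84949955. Reduction = 100·(1 − 0.84949955) = 15.0500%.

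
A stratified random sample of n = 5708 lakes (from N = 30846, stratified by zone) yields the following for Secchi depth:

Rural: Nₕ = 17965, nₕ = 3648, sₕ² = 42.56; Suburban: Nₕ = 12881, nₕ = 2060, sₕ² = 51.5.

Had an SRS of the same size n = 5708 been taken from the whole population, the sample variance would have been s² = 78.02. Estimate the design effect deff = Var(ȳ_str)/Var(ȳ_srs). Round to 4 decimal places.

0.6119

Var(ȳ_str) = Σ Wₕ²(1−fₕ)sₕ²/nₕ with Wₕ = Nₕ/30846:
  Rural: (17965/30846)²·(1−3648/17965)·42.56/3648 = 0.0031537577
  Suburban: (12881/30846)²·(1−2060/12881)·51.5/2060 = 0.0036623452
  → Var(ȳ_str) = 0.0068161029.
Var(ȳ_srs) = (1 − 5708/30846)·78.02/5708 = 0.011139196.
deff = 0.0068161029 / 0.011139196 = 0.6119.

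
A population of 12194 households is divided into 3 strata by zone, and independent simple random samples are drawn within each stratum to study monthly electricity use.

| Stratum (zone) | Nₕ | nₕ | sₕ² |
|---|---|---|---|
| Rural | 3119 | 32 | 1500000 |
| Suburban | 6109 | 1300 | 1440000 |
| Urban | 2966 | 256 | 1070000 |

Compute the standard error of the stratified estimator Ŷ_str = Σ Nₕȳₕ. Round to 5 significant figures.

719350

Var(Ŷ_str) = Σₕ Nₕ²(1 − fₕ)sₕ²/nₕ.
Rural: 3119²·(1 − 32/3119)·1500000/32 = 4.5132905 × 10^11.
Suburban: 6109²·(1 − 1300/6109)·1440000/1300 = 3.2541985 × 10^10.
Urban: 2966²·(1 − 256/2966)·1070000/256 = 3.3595743 × 10^10.
Sum = 5.1746678 × 10^11.
SE = √(5.1746678 × 10^11) = 719350.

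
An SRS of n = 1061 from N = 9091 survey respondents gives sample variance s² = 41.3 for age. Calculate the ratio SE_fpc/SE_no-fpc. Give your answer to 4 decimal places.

0.9398

f = n/N = 1061/9091 = 0.11670883.
SE_no-fpc = √(s²/n) = 0.19729557; SE_fpc = √((1−f)s²/n) = 0.18542542.
Ratio = √(1−f) = 0.93983571.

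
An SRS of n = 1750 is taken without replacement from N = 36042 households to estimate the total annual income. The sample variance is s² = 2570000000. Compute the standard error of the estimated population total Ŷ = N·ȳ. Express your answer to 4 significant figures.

4.260 × 10^7

Var(Ŷ) = N²·Var(ȳ) = N²·(1 − n/N)·s²/n.
f = 1750/36042 = 0.04855446; Var(ȳ) = 0.95144554·2570000000/1750 = 1.3972657 × 10^6.
Var(Ŷ) = 36042² · (1.3972657 × 10^6) = 1.8150841 × 10^15.
SE(Ŷ) = √(1.8150841 × 10^15) = 4.260 × 10^7.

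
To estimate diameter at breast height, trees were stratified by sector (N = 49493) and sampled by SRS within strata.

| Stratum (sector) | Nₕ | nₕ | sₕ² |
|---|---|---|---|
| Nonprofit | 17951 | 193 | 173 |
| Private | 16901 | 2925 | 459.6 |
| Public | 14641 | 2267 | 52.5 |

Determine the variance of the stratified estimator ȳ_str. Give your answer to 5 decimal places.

0.13351

Var(ȳ_str) = Σₕ Wₕ²(1 − fₕ)sₕ²/nₕ with Wₕ = Nₕ/N, N = 49493.
Nonprofit: Wₕ = 0.36269776; term = 0.36269776²·(1 − 0.01075149)·173/193 = 0.11664978.
Private: Wₕ = 0.34148263; term = 0.34148263²·(1 − 0.17306668)·459.6/2925 = 0.015151718.
Public: Wₕ = 0.29581961; term = 0.29581961²·(1 − 0.15483915)·52.5/2267 = 0.001712778.
Sum = 0.13351428.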